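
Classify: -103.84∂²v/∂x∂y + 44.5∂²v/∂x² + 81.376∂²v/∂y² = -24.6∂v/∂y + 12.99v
Rewriting in standard form: 44.5∂²v/∂x² - 103.84∂²v/∂x∂y + 81.376∂²v/∂y² + 24.6∂v/∂y - 12.99v = 0. Elliptic (discriminant = -3702.1824).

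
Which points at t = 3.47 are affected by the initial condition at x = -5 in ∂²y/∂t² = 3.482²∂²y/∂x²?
Domain of influence: [-17.08254, 7.08254]. Data at x = -5 spreads outward at speed 3.482.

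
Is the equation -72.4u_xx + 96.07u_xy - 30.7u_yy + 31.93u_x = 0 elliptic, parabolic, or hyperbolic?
Computing B² - 4AC with A = -72.4, B = 96.07, C = -30.7: discriminant = 338.7249 (positive). Answer: hyperbolic.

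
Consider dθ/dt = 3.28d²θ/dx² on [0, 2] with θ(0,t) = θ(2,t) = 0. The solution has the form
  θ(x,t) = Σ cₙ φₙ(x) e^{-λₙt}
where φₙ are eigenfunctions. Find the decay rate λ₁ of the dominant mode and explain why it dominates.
Eigenvalues: λₙ = 3.28n²π²/2².
First three modes:
  n=1: λ₁ = 3.28π²/2² ≈ 8.093
  n=2: λ₂ = 13.12π²/2² ≈ 32.372 (4× faster decay)
  n=3: λ₃ = 29.52π²/2² ≈ 72.838 (9× faster decay)
As t → ∞, higher modes decay exponentially faster. The n=1 mode dominates: θ ~ c₁ sin(πx/2) e^{-λ₁t}.
Decay rate: λ₁ = 3.28π²/2² ≈ 8.093.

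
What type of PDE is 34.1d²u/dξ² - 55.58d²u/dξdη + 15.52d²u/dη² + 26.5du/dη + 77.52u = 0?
With A = 34.1, B = -55.58, C = 15.52, the discriminant is 972.2084. This is a hyperbolic PDE.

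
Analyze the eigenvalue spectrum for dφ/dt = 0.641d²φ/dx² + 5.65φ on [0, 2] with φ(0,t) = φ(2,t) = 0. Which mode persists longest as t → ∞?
Eigenvalues: λₙ = 0.641n²π²/2² - 5.65.
First three modes:
  n=1: λ₁ = 0.641π²/2² - 5.65 ≈ -4.068
  n=2: λ₂ = 2.564π²/2² - 5.65 ≈ 0.676
  n=3: λ₃ = 5.769π²/2² - 5.65 ≈ 8.584
Since 0.641π²/2² ≈ 1.582 < 5.65, λ₁ < 0.
The n=1 mode grows fastest (−λₙ is largest for n=1) → dominates.
Asymptotic: φ ~ c₁ sin(πx/2) e^{4.068t} (exponential growth at rate −λ₁ ≈ 4.068).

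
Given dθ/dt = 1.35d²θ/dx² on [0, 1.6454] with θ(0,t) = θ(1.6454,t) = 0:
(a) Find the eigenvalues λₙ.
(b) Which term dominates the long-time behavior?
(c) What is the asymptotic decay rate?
Eigenvalues: λₙ = 1.35n²π²/1.6454².
First three modes:
  n=1: λ₁ = 1.35π²/1.6454² ≈ 4.921
  n=2: λ₂ = 5.4π²/1.6454² ≈ 19.686 (4× faster decay)
  n=3: λ₃ = 12.15π²/1.6454² ≈ 44.293 (9× faster decay)
As t → ∞, higher modes decay exponentially faster. The n=1 mode dominates: θ ~ c₁ sin(πx/1.6454) e^{-λ₁t}.
Decay rate: λ₁ = 1.35π²/1.6454² ≈ 4.921.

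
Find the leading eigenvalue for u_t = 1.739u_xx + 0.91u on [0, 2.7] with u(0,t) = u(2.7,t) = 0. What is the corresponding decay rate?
Eigenvalues: λₙ = 1.739n²π²/2.7² - 0.91.
First three modes:
  n=1: λ₁ = 1.739π²/2.7² - 0.91 ≈ 1.444
  n=2: λ₂ = 6.956π²/2.7² - 0.91 ≈ 8.507
  n=3: λ₃ = 15.651π²/2.7² - 0.91 ≈ 20.279
Since 1.739π²/2.7² ≈ 2.354 > 0.91, all λₙ > 0.
The n=1 mode decays slowest → dominates as t → ∞.
Asymptotic: u ~ c₁ sin(πx/2.7) e^{-λ₁t} with decay rate λ₁ ≈ 1.444.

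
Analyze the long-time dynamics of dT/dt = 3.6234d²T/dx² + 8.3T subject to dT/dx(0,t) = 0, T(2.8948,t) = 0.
Long-time behavior: T grows unboundedly. Reaction dominates diffusion (r=8.3 > κπ²/(4L²)≈1.07); solution grows exponentially.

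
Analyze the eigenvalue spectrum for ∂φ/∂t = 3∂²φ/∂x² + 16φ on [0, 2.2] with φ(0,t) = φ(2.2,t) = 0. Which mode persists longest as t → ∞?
Eigenvalues: λₙ = 3n²π²/2.2² - 16.
First three modes:
  n=1: λ₁ = 3π²/2.2² - 16 ≈ -9.882
  n=2: λ₂ = 12π²/2.2² - 16 ≈ 8.47
  n=3: λ₃ = 27π²/2.2² - 16 ≈ 39.058
Since 3π²/2.2² ≈ 6.118 < 16, λ₁ < 0.
The n=1 mode grows fastest (−λₙ is largest for n=1) → dominates.
Asymptotic: φ ~ c₁ sin(πx/2.2) e^{9.882t} (exponential growth at rate −λ₁ ≈ 9.882).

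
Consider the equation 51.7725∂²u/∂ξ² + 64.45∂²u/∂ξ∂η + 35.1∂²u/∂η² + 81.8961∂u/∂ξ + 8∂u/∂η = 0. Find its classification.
Elliptic. (A = 51.7725, B = 64.45, C = 35.1 gives B² - 4AC = -3115.0565.)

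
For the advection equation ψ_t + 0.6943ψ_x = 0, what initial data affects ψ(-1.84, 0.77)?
A single point: x = -2.374611. The characteristic through (-1.84, 0.77) is x - 0.6943t = const, so x = -1.84 - 0.6943·0.77 = -2.374611.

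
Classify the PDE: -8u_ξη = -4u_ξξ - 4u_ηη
Rewriting in standard form: 4u_ξξ - 8u_ξη + 4u_ηη = 0. A = 4, B = -8, C = 4. Discriminant B² - 4AC = 0. Since 0 = 0, parabolic.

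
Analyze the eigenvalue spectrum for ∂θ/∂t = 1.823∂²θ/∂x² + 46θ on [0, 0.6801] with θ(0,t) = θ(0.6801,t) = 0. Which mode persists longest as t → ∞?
Eigenvalues: λₙ = 1.823n²π²/0.6801² - 46.
First three modes:
  n=1: λ₁ = 1.823π²/0.6801² - 46 ≈ -7.101
  n=2: λ₂ = 7.292π²/0.6801² - 46 ≈ 109.597
  n=3: λ₃ = 16.407π²/0.6801² - 46 ≈ 304.093
Since 1.823π²/0.6801² ≈ 38.899 < 46, λ₁ < 0.
The n=1 mode grows fastest (−λₙ is largest for n=1) → dominates.
Asymptotic: θ ~ c₁ sin(πx/0.6801) e^{7.101t} (exponential growth at rate −λ₁ ≈ 7.101).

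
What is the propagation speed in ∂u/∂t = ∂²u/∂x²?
Infinite. The heat equation is parabolic, not hyperbolic, so disturbances propagate instantly.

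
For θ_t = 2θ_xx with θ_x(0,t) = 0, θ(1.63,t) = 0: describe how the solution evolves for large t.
θ → 0. Heat escapes through the Dirichlet boundary.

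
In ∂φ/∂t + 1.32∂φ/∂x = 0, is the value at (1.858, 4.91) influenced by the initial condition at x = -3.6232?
No. Only data at x = -4.6232 affects (1.858, 4.91). Advection has one-way propagation along characteristics.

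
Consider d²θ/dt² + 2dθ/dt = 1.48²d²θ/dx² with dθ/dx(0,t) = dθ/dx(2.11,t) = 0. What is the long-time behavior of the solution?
As t → ∞, θ → constant (steady state). Damping (γ=2) dissipates the nonconstant modes; with Neumann BCs the spatial average obeys M''+γM'=0 and tends to a finite limit.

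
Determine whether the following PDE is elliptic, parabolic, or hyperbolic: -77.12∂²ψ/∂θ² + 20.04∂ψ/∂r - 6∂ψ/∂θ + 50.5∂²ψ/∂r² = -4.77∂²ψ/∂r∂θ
Rewriting in standard form: 50.5∂²ψ/∂r² + 4.77∂²ψ/∂r∂θ - 77.12∂²ψ/∂θ² + 20.04∂ψ/∂r - 6∂ψ/∂θ = 0. Coefficients: A = 50.5, B = 4.77, C = -77.12. B² - 4AC = 15600.9929, which is positive, so the equation is hyperbolic.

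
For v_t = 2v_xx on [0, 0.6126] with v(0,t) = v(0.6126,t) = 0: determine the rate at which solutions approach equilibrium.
Eigenvalues: λₙ = 2n²π²/0.6126².
First three modes:
  n=1: λ₁ = 2π²/0.6126² ≈ 52.599
  n=2: λ₂ = 8π²/0.6126² ≈ 210.395 (4× faster decay)
  n=3: λ₃ = 18π²/0.6126² ≈ 473.389 (9× faster decay)
As t → ∞, higher modes decay exponentially faster. The n=1 mode dominates: v ~ c₁ sin(πx/0.6126) e^{-λ₁t}.
Decay rate: λ₁ = 2π²/0.6126² ≈ 52.599.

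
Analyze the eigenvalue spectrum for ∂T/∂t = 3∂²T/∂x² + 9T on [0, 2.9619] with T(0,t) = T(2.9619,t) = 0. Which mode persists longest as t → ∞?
Eigenvalues: λₙ = 3n²π²/2.9619² - 9.
First three modes:
  n=1: λ₁ = 3π²/2.9619² - 9 ≈ -5.625
  n=2: λ₂ = 12π²/2.9619² - 9 ≈ 4.5
  n=3: λ₃ = 27π²/2.9619² - 9 ≈ 21.375
Since 3π²/2.9619² ≈ 3.375 < 9, λ₁ < 0.
The n=1 mode grows fastest (−λₙ is largest for n=1) → dominates.
Asymptotic: T ~ c₁ sin(πx/2.9619) e^{5.625t} (exponential growth at rate −λ₁ ≈ 5.625).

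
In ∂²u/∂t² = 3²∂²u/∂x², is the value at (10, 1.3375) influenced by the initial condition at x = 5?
No. The domain of dependence is [5.9875, 14.0125], and 5 is outside this interval.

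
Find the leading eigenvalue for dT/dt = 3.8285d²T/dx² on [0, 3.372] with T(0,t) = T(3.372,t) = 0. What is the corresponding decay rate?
Eigenvalues: λₙ = 3.8285n²π²/3.372².
First three modes:
  n=1: λ₁ = 3.8285π²/3.372² ≈ 3.323
  n=2: λ₂ = 15.314π²/3.372² ≈ 13.293 (4× faster decay)
  n=3: λ₃ = 34.4565π²/3.372² ≈ 29.909 (9× faster decay)
As t → ∞, higher modes decay exponentially faster. The n=1 mode dominates: T ~ c₁ sin(πx/3.372) e^{-λ₁t}.
Decay rate: λ₁ = 3.8285π²/3.372² ≈ 3.323.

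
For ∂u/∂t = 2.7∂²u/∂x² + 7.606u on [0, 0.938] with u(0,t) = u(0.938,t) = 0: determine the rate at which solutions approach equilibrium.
Eigenvalues: λₙ = 2.7n²π²/0.938² - 7.606.
First three modes:
  n=1: λ₁ = 2.7π²/0.938² - 7.606 ≈ 22.681
  n=2: λ₂ = 10.8π²/0.938² - 7.606 ≈ 113.542
  n=3: λ₃ = 24.3π²/0.938² - 7.606 ≈ 264.978
Since 2.7π²/0.938² ≈ 30.287 > 7.606, all λₙ > 0.
The n=1 mode decays slowest → dominates as t → ∞.
Asymptotic: u ~ c₁ sin(πx/0.938) e^{-λ₁t} with decay rate λ₁ ≈ 22.681.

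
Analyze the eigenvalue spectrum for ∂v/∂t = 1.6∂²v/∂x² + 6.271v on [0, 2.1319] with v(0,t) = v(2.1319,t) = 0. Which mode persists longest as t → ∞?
Eigenvalues: λₙ = 1.6n²π²/2.1319² - 6.271.
First three modes:
  n=1: λ₁ = 1.6π²/2.1319² - 6.271 ≈ -2.797
  n=2: λ₂ = 6.4π²/2.1319² - 6.271 ≈ 7.627
  n=3: λ₃ = 14.4π²/2.1319² - 6.271 ≈ 24.999
Since 1.6π²/2.1319² ≈ 3.474 < 6.271, λ₁ < 0.
The n=1 mode grows fastest (−λₙ is largest for n=1) → dominates.
Asymptotic: v ~ c₁ sin(πx/2.1319) e^{2.797t} (exponential growth at rate −λ₁ ≈ 2.797).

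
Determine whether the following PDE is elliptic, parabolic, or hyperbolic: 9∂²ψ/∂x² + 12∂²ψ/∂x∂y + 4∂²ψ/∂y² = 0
Coefficients: A = 9, B = 12, C = 4. B² - 4AC = 0, which is zero, so the equation is parabolic.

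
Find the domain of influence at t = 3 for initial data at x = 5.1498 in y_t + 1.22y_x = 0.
At x = 8.8098. The characteristic carries data from (5.1498, 0) to (8.8098, 3).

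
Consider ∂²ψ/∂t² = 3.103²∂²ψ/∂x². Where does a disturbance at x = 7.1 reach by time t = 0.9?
Domain of influence: [4.3073, 9.8927]. Data at x = 7.1 spreads outward at speed 3.103.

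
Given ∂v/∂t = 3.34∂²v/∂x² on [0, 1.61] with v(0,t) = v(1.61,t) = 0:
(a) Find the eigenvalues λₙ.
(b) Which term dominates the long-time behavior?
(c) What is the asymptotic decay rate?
Eigenvalues: λₙ = 3.34n²π²/1.61².
First three modes:
  n=1: λ₁ = 3.34π²/1.61² ≈ 12.717
  n=2: λ₂ = 13.36π²/1.61² ≈ 50.869 (4× faster decay)
  n=3: λ₃ = 30.06π²/1.61² ≈ 114.456 (9× faster decay)
As t → ∞, higher modes decay exponentially faster. The n=1 mode dominates: v ~ c₁ sin(πx/1.61) e^{-λ₁t}.
Decay rate: λ₁ = 3.34π²/1.61² ≈ 12.717.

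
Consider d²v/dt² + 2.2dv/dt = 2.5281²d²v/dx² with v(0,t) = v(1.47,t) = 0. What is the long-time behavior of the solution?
As t → ∞, v → 0. Damping (γ=2.2) dissipates energy; oscillations decay exponentially.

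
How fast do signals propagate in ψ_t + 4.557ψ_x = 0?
Speed = 4.557. Information travels along x - 4.557t = const (rightward).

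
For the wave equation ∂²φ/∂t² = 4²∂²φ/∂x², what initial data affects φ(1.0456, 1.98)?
Domain of dependence: [-6.8744, 8.9656]. Signals travel at speed 4, so data within |x - 1.0456| ≤ 4·1.98 = 7.92 can reach the point.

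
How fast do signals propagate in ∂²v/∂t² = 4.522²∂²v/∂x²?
Speed = 4.522. Information travels along characteristics x = x₀ ± 4.522t.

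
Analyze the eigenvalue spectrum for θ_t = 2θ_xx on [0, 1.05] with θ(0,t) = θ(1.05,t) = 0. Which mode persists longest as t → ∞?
Eigenvalues: λₙ = 2n²π²/1.05².
First three modes:
  n=1: λ₁ = 2π²/1.05² ≈ 17.904
  n=2: λ₂ = 8π²/1.05² ≈ 71.616 (4× faster decay)
  n=3: λ₃ = 18π²/1.05² ≈ 161.136 (9× faster decay)
As t → ∞, higher modes decay exponentially faster. The n=1 mode dominates: θ ~ c₁ sin(πx/1.05) e^{-λ₁t}.
Decay rate: λ₁ = 2π²/1.05² ≈ 17.904.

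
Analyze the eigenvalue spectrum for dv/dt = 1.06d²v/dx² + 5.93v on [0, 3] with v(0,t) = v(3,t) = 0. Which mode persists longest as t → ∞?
Eigenvalues: λₙ = 1.06n²π²/3² - 5.93.
First three modes:
  n=1: λ₁ = 1.06π²/3² - 5.93 ≈ -4.768
  n=2: λ₂ = 4.24π²/3² - 5.93 ≈ -1.28
  n=3: λ₃ = 9.54π²/3² - 5.93 ≈ 4.532
Since 1.06π²/3² ≈ 1.162 < 5.93, λ₁ < 0.
The n=1 mode grows fastest (−λₙ is largest for n=1) → dominates.
Asymptotic: v ~ c₁ sin(πx/3) e^{4.768t} (exponential growth at rate −λ₁ ≈ 4.768).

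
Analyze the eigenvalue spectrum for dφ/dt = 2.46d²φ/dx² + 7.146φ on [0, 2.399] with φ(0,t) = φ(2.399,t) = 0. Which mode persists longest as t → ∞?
Eigenvalues: λₙ = 2.46n²π²/2.399² - 7.146.
First three modes:
  n=1: λ₁ = 2.46π²/2.399² - 7.146 ≈ -2.927
  n=2: λ₂ = 9.84π²/2.399² - 7.146 ≈ 9.729
  n=3: λ₃ = 22.14π²/2.399² - 7.146 ≈ 30.822
Since 2.46π²/2.399² ≈ 4.219 < 7.146, λ₁ < 0.
The n=1 mode grows fastest (−λₙ is largest for n=1) → dominates.
Asymptotic: φ ~ c₁ sin(πx/2.399) e^{2.927t} (exponential growth at rate −λ₁ ≈ 2.927).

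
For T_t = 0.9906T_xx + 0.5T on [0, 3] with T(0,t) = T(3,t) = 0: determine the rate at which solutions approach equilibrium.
Eigenvalues: λₙ = 0.9906n²π²/3² - 0.5.
First three modes:
  n=1: λ₁ = 0.9906π²/3² - 0.5 ≈ 0.586
  n=2: λ₂ = 3.9624π²/3² - 0.5 ≈ 3.845
  n=3: λ₃ = 8.9154π²/3² - 0.5 ≈ 9.277
Since 0.9906π²/3² ≈ 1.086 > 0.5, all λₙ > 0.
The n=1 mode decays slowest → dominates as t → ∞.
Asymptotic: T ~ c₁ sin(πx/3) e^{-λ₁t} with decay rate λ₁ ≈ 0.586.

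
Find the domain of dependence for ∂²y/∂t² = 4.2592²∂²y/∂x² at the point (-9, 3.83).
Domain of dependence: [-25.312736, 7.312736]. Signals travel at speed 4.2592, so data within |x - -9| ≤ 4.2592·3.83 = 16.312736 can reach the point.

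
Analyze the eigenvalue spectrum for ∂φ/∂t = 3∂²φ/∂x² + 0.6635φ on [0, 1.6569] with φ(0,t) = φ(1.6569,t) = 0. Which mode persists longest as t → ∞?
Eigenvalues: λₙ = 3n²π²/1.6569² - 0.6635.
First three modes:
  n=1: λ₁ = 3π²/1.6569² - 0.6635 ≈ 10.122
  n=2: λ₂ = 12π²/1.6569² - 0.6635 ≈ 42.477
  n=3: λ₃ = 27π²/1.6569² - 0.6635 ≈ 96.403
Since 3π²/1.6569² ≈ 10.785 > 0.6635, all λₙ > 0.
The n=1 mode decays slowest → dominates as t → ∞.
Asymptotic: φ ~ c₁ sin(πx/1.6569) e^{-λ₁t} with decay rate λ₁ ≈ 10.122.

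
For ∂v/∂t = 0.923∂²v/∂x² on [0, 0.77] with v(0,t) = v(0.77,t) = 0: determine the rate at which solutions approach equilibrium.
Eigenvalues: λₙ = 0.923n²π²/0.77².
First three modes:
  n=1: λ₁ = 0.923π²/0.77² ≈ 15.365
  n=2: λ₂ = 3.692π²/0.77² ≈ 61.458 (4× faster decay)
  n=3: λ₃ = 8.307π²/0.77² ≈ 138.281 (9× faster decay)
As t → ∞, higher modes decay exponentially faster. The n=1 mode dominates: v ~ c₁ sin(πx/0.77) e^{-λ₁t}.
Decay rate: λ₁ = 0.923π²/0.77² ≈ 15.365.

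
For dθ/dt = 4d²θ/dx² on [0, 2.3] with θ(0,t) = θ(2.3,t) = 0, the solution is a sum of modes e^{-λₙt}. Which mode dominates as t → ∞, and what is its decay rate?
Eigenvalues: λₙ = 4n²π²/2.3².
First three modes:
  n=1: λ₁ = 4π²/2.3² ≈ 7.463
  n=2: λ₂ = 16π²/2.3² ≈ 29.851 (4× faster decay)
  n=3: λ₃ = 36π²/2.3² ≈ 67.166 (9× faster decay)
As t → ∞, higher modes decay exponentially faster. The n=1 mode dominates: θ ~ c₁ sin(πx/2.3) e^{-λ₁t}.
Decay rate: λ₁ = 4π²/2.3² ≈ 7.463.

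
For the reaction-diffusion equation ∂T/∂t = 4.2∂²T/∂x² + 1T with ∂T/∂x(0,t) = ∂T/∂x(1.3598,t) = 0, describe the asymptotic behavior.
T grows unboundedly. With Neumann BCs the constant mode has diffusion eigenvalue 0, so any r > 0 makes it grow like e^(1t); solution grows exponentially.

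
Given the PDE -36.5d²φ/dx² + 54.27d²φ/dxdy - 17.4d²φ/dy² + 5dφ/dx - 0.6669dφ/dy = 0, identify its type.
The second-order coefficients are A = -36.5, B = 54.27, C = -17.4. Since B² - 4AC = 404.8329 > 0, this is a hyperbolic PDE.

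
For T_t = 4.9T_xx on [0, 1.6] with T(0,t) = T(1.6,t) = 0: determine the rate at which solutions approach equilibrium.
Eigenvalues: λₙ = 4.9n²π²/1.6².
First three modes:
  n=1: λ₁ = 4.9π²/1.6² ≈ 18.891
  n=2: λ₂ = 19.6π²/1.6² ≈ 75.564 (4× faster decay)
  n=3: λ₃ = 44.1π²/1.6² ≈ 170.019 (9× faster decay)
As t → ∞, higher modes decay exponentially faster. The n=1 mode dominates: T ~ c₁ sin(πx/1.6) e^{-λ₁t}.
Decay rate: λ₁ = 4.9π²/1.6² ≈ 18.891.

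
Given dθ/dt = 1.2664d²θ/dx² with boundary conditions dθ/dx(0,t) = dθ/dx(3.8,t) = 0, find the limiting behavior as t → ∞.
θ → constant (steady state). Heat is conserved (no flux at boundaries); solution approaches the spatial average.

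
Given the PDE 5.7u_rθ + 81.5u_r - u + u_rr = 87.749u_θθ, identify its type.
Rewriting in standard form: u_rr + 5.7u_rθ - 87.749u_θθ + 81.5u_r - u = 0. The second-order coefficients are A = 1, B = 5.7, C = -87.749. Since B² - 4AC = 383.486 > 0, this is a hyperbolic PDE.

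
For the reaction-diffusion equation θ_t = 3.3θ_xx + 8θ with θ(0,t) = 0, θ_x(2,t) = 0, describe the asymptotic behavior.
θ grows unboundedly. Reaction dominates diffusion (r=8 > κπ²/(4L²)≈2.04); solution grows exponentially.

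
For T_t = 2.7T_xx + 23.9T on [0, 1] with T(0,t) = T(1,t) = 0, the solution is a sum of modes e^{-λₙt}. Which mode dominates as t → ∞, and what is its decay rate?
Eigenvalues: λₙ = 2.7n²π²/1² - 23.9.
First three modes:
  n=1: λ₁ = 2.7π² - 23.9 ≈ 2.748
  n=2: λ₂ = 10.8π² - 23.9 ≈ 82.692
  n=3: λ₃ = 24.3π² - 23.9 ≈ 215.931
Since 2.7π² ≈ 26.648 > 23.9, all λₙ > 0.
The n=1 mode decays slowest → dominates as t → ∞.
Asymptotic: T ~ c₁ sin(πx/1) e^{-λ₁t} with decay rate λ₁ ≈ 2.748.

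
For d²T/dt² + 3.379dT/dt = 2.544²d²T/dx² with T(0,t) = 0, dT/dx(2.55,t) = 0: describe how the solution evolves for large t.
T → 0. Damping (γ=3.379) dissipates energy; oscillations decay exponentially.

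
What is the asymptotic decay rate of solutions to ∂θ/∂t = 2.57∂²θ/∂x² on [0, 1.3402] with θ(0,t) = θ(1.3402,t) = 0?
Eigenvalues: λₙ = 2.57n²π²/1.3402².
First three modes:
  n=1: λ₁ = 2.57π²/1.3402² ≈ 14.122
  n=2: λ₂ = 10.28π²/1.3402² ≈ 56.488 (4× faster decay)
  n=3: λ₃ = 23.13π²/1.3402² ≈ 127.097 (9× faster decay)
As t → ∞, higher modes decay exponentially faster. The n=1 mode dominates: θ ~ c₁ sin(πx/1.3402) e^{-λ₁t}.
Decay rate: λ₁ = 2.57π²/1.3402² ≈ 14.122.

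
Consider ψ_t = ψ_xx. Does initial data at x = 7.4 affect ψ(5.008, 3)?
Yes, for any finite x. The heat equation has infinite propagation speed, so all initial data affects all points at any t > 0.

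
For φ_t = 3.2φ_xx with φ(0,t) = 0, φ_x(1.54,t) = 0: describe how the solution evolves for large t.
φ → 0. Heat escapes through the Dirichlet boundary.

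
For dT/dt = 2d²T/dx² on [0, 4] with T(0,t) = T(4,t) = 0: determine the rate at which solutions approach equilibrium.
Eigenvalues: λₙ = 2n²π²/4².
First three modes:
  n=1: λ₁ = 2π²/4² ≈ 1.234
  n=2: λ₂ = 8π²/4² ≈ 4.935 (4× faster decay)
  n=3: λ₃ = 18π²/4² ≈ 11.103 (9× faster decay)
As t → ∞, higher modes decay exponentially faster. The n=1 mode dominates: T ~ c₁ sin(πx/4) e^{-λ₁t}.
Decay rate: λ₁ = 2π²/4² ≈ 1.234.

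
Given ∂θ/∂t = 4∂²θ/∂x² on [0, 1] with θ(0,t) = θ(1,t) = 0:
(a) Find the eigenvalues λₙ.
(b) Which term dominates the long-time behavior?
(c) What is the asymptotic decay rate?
Eigenvalues: λₙ = 4n²π².
First three modes:
  n=1: λ₁ = 4π² ≈ 39.478
  n=2: λ₂ = 16π² ≈ 157.914 (4× faster decay)
  n=3: λ₃ = 36π² ≈ 355.306 (9× faster decay)
As t → ∞, higher modes decay exponentially faster. The n=1 mode dominates: θ ~ c₁ sin(πx) e^{-λ₁t}.
Decay rate: λ₁ = 4π² ≈ 39.478.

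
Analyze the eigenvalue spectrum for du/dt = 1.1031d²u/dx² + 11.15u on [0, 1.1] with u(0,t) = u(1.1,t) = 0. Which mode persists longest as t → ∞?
Eigenvalues: λₙ = 1.1031n²π²/1.1² - 11.15.
First three modes:
  n=1: λ₁ = 1.1031π²/1.1² - 11.15 ≈ -2.152
  n=2: λ₂ = 4.4124π²/1.1² - 11.15 ≈ 24.841
  n=3: λ₃ = 9.9279π²/1.1² - 11.15 ≈ 69.829
Since 1.1031π²/1.1² ≈ 8.998 < 11.15, λ₁ < 0.
The n=1 mode grows fastest (−λₙ is largest for n=1) → dominates.
Asymptotic: u ~ c₁ sin(πx/1.1) e^{2.152t} (exponential growth at rate −λ₁ ≈ 2.152).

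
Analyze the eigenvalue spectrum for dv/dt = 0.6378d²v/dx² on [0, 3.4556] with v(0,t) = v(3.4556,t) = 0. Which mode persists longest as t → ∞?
Eigenvalues: λₙ = 0.6378n²π²/3.4556².
First three modes:
  n=1: λ₁ = 0.6378π²/3.4556² ≈ 0.527
  n=2: λ₂ = 2.5512π²/3.4556² ≈ 2.109 (4× faster decay)
  n=3: λ₃ = 5.7402π²/3.4556² ≈ 4.744 (9× faster decay)
As t → ∞, higher modes decay exponentially faster. The n=1 mode dominates: v ~ c₁ sin(πx/3.4556) e^{-λ₁t}.
Decay rate: λ₁ = 0.6378π²/3.4556² ≈ 0.527.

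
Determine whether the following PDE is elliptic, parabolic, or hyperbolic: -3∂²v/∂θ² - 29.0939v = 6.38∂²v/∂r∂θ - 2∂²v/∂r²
Rewriting in standard form: 2∂²v/∂r² - 6.38∂²v/∂r∂θ - 3∂²v/∂θ² - 29.0939v = 0. Coefficients: A = 2, B = -6.38, C = -3. B² - 4AC = 64.7044, which is positive, so the equation is hyperbolic.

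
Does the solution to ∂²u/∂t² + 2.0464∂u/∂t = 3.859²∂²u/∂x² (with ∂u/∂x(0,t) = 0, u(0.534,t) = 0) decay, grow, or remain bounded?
u → 0. Damping (γ=2.0464) dissipates energy; oscillations decay exponentially.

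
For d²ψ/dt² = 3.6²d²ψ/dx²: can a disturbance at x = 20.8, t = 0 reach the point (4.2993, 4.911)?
Yes. The domain of dependence is [-13.3803, 21.9789], and 20.8 ∈ [-13.3803, 21.9789].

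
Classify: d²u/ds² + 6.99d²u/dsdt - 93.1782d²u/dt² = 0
Hyperbolic (discriminant = 421.5729).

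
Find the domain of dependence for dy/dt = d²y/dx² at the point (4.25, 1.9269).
The entire real line. The heat equation has infinite propagation speed: any initial disturbance instantly affects all points (though exponentially small far away).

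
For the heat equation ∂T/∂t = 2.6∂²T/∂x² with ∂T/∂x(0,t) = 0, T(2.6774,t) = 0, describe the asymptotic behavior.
T → 0. Heat escapes through the Dirichlet boundary.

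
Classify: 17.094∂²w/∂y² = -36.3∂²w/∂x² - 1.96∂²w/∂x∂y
Rewriting in standard form: 36.3∂²w/∂x² + 1.96∂²w/∂x∂y + 17.094∂²w/∂y² = 0. Elliptic (discriminant = -2478.2072).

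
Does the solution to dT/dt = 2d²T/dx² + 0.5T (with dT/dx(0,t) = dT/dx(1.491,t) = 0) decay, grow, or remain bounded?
T grows unboundedly. With Neumann BCs the constant mode has diffusion eigenvalue 0, so any r > 0 makes it grow like e^(0.5t); solution grows exponentially.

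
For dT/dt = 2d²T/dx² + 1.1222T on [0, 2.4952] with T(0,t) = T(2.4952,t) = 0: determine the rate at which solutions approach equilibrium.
Eigenvalues: λₙ = 2n²π²/2.4952² - 1.1222.
First three modes:
  n=1: λ₁ = 2π²/2.4952² - 1.1222 ≈ 2.048
  n=2: λ₂ = 8π²/2.4952² - 1.1222 ≈ 11.56
  n=3: λ₃ = 18π²/2.4952² - 1.1222 ≈ 27.412
Since 2π²/2.4952² ≈ 3.17 > 1.1222, all λₙ > 0.
The n=1 mode decays slowest → dominates as t → ∞.
Asymptotic: T ~ c₁ sin(πx/2.4952) e^{-λ₁t} with decay rate λ₁ ≈ 2.048.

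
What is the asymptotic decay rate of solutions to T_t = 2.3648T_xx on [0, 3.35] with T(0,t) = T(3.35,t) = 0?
Eigenvalues: λₙ = 2.3648n²π²/3.35².
First three modes:
  n=1: λ₁ = 2.3648π²/3.35² ≈ 2.08
  n=2: λ₂ = 9.4592π²/3.35² ≈ 8.319 (4× faster decay)
  n=3: λ₃ = 21.2832π²/3.35² ≈ 18.717 (9× faster decay)
As t → ∞, higher modes decay exponentially faster. The n=1 mode dominates: T ~ c₁ sin(πx/3.35) e^{-λ₁t}.
Decay rate: λ₁ = 2.3648π²/3.35² ≈ 2.08.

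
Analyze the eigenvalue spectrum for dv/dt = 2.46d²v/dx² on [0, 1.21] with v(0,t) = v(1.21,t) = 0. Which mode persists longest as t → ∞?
Eigenvalues: λₙ = 2.46n²π²/1.21².
First three modes:
  n=1: λ₁ = 2.46π²/1.21² ≈ 16.583
  n=2: λ₂ = 9.84π²/1.21² ≈ 66.332 (4× faster decay)
  n=3: λ₃ = 22.14π²/1.21² ≈ 149.247 (9× faster decay)
As t → ∞, higher modes decay exponentially faster. The n=1 mode dominates: v ~ c₁ sin(πx/1.21) e^{-λ₁t}.
Decay rate: λ₁ = 2.46π²/1.21² ≈ 16.583.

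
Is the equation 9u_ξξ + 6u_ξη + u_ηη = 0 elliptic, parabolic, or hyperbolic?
Computing B² - 4AC with A = 9, B = 6, C = 1: discriminant = 0 (zero). Answer: parabolic.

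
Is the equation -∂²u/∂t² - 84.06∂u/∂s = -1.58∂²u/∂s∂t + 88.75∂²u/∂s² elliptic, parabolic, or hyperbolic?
Rewriting in standard form: -88.75∂²u/∂s² + 1.58∂²u/∂s∂t - ∂²u/∂t² - 84.06∂u/∂s = 0. Computing B² - 4AC with A = -88.75, B = 1.58, C = -1: discriminant = -352.5036 (negative). Answer: elliptic.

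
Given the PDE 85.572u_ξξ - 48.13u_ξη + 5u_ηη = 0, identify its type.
The second-order coefficients are A = 85.572, B = -48.13, C = 5. Since B² - 4AC = 605.0569 > 0, this is a hyperbolic PDE.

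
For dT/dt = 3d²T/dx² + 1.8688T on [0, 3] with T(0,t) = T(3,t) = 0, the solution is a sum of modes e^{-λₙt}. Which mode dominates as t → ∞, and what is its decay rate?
Eigenvalues: λₙ = 3n²π²/3² - 1.8688.
First three modes:
  n=1: λ₁ = 3π²/3² - 1.8688 ≈ 1.421
  n=2: λ₂ = 12π²/3² - 1.8688 ≈ 11.291
  n=3: λ₃ = 27π²/3² - 1.8688 ≈ 27.74
Since 3π²/3² ≈ 3.29 > 1.8688, all λₙ > 0.
The n=1 mode decays slowest → dominates as t → ∞.
Asymptotic: T ~ c₁ sin(πx/3) e^{-λ₁t} with decay rate λ₁ ≈ 1.421.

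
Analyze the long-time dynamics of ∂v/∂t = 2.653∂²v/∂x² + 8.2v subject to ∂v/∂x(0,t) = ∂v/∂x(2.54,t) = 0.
Long-time behavior: v grows unboundedly. With Neumann BCs the constant mode has diffusion eigenvalue 0, so any r > 0 makes it grow like e^(8.2t); solution grows exponentially.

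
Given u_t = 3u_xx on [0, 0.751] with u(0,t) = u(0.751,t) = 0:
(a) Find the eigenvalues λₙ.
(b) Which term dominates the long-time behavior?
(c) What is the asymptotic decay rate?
Eigenvalues: λₙ = 3n²π²/0.751².
First three modes:
  n=1: λ₁ = 3π²/0.751² ≈ 52.498
  n=2: λ₂ = 12π²/0.751² ≈ 209.991 (4× faster decay)
  n=3: λ₃ = 27π²/0.751² ≈ 472.48 (9× faster decay)
As t → ∞, higher modes decay exponentially faster. The n=1 mode dominates: u ~ c₁ sin(πx/0.751) e^{-λ₁t}.
Decay rate: λ₁ = 3π²/0.751² ≈ 52.498.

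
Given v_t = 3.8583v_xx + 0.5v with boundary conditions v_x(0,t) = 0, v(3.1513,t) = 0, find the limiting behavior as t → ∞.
v → 0. Diffusion dominates reaction (r=0.5 < κπ²/(4L²)≈0.96); solution decays.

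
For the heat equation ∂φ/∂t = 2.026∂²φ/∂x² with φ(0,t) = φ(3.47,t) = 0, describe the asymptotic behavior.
φ → 0. Heat diffuses out through both boundaries.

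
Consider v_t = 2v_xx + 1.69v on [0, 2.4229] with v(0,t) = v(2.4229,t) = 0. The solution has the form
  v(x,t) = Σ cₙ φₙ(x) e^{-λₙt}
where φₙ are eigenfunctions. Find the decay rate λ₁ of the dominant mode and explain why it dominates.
Eigenvalues: λₙ = 2n²π²/2.4229² - 1.69.
First three modes:
  n=1: λ₁ = 2π²/2.4229² - 1.69 ≈ 1.672
  n=2: λ₂ = 8π²/2.4229² - 1.69 ≈ 11.76
  n=3: λ₃ = 18π²/2.4229² - 1.69 ≈ 28.572
Since 2π²/2.4229² ≈ 3.362 > 1.69, all λₙ > 0.
The n=1 mode decays slowest → dominates as t → ∞.
Asymptotic: v ~ c₁ sin(πx/2.4229) e^{-λ₁t} with decay rate λ₁ ≈ 1.672.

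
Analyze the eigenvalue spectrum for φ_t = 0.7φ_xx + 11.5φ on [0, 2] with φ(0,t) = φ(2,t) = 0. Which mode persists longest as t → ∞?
Eigenvalues: λₙ = 0.7n²π²/2² - 11.5.
First three modes:
  n=1: λ₁ = 0.7π²/2² - 11.5 ≈ -9.773
  n=2: λ₂ = 2.8π²/2² - 11.5 ≈ -4.591
  n=3: λ₃ = 6.3π²/2² - 11.5 ≈ 4.045
Since 0.7π²/2² ≈ 1.727 < 11.5, λ₁ < 0.
The n=1 mode grows fastest (−λₙ is largest for n=1) → dominates.
Asymptotic: φ ~ c₁ sin(πx/2) e^{9.773t} (exponential growth at rate −λ₁ ≈ 9.773).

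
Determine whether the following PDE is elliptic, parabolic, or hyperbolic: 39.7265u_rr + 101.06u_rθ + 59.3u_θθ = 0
Coefficients: A = 39.7265, B = 101.06, C = 59.3. B² - 4AC = 789.9978, which is positive, so the equation is hyperbolic.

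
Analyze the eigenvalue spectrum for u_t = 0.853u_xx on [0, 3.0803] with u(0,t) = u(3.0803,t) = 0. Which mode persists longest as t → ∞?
Eigenvalues: λₙ = 0.853n²π²/3.0803².
First three modes:
  n=1: λ₁ = 0.853π²/3.0803² ≈ 0.887
  n=2: λ₂ = 3.412π²/3.0803² ≈ 3.549 (4× faster decay)
  n=3: λ₃ = 7.677π²/3.0803² ≈ 7.986 (9× faster decay)
As t → ∞, higher modes decay exponentially faster. The n=1 mode dominates: u ~ c₁ sin(πx/3.0803) e^{-λ₁t}.
Decay rate: λ₁ = 0.853π²/3.0803² ≈ 0.887.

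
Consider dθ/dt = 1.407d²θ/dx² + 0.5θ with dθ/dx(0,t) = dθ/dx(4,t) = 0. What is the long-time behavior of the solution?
As t → ∞, θ grows unboundedly. With Neumann BCs the constant mode has diffusion eigenvalue 0, so any r > 0 makes it grow like e^(0.5t); solution grows exponentially.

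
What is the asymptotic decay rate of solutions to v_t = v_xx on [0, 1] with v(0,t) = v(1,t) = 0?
Eigenvalues: λₙ = n²π².
First three modes:
  n=1: λ₁ = π² ≈ 9.87
  n=2: λ₂ = 4π² ≈ 39.478 (4× faster decay)
  n=3: λ₃ = 9π² ≈ 88.826 (9× faster decay)
As t → ∞, higher modes decay exponentially faster. The n=1 mode dominates: v ~ c₁ sin(πx) e^{-λ₁t}.
Decay rate: λ₁ = π² ≈ 9.87.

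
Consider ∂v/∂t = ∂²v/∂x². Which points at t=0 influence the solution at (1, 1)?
The entire real line. The heat equation has infinite propagation speed: any initial disturbance instantly affects all points (though exponentially small far away).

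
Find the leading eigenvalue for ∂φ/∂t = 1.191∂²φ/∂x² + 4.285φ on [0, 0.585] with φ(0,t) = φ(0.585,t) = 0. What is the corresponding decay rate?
Eigenvalues: λₙ = 1.191n²π²/0.585² - 4.285.
First three modes:
  n=1: λ₁ = 1.191π²/0.585² - 4.285 ≈ 30.063
  n=2: λ₂ = 4.764π²/0.585² - 4.285 ≈ 133.106
  n=3: λ₃ = 10.719π²/0.585² - 4.285 ≈ 304.846
Since 1.191π²/0.585² ≈ 34.348 > 4.285, all λₙ > 0.
The n=1 mode decays slowest → dominates as t → ∞.
Asymptotic: φ ~ c₁ sin(πx/0.585) e^{-λ₁t} with decay rate λ₁ ≈ 30.063.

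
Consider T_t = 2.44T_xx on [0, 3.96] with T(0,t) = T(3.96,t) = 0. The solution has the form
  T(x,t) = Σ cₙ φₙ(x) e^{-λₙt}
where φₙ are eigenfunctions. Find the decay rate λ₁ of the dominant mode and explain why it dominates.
Eigenvalues: λₙ = 2.44n²π²/3.96².
First three modes:
  n=1: λ₁ = 2.44π²/3.96² ≈ 1.536
  n=2: λ₂ = 9.76π²/3.96² ≈ 6.143 (4× faster decay)
  n=3: λ₃ = 21.96π²/3.96² ≈ 13.821 (9× faster decay)
As t → ∞, higher modes decay exponentially faster. The n=1 mode dominates: T ~ c₁ sin(πx/3.96) e^{-λ₁t}.
Decay rate: λ₁ = 2.44π²/3.96² ≈ 1.536.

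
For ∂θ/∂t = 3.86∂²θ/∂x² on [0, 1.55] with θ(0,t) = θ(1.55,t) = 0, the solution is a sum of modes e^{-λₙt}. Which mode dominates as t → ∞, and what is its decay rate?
Eigenvalues: λₙ = 3.86n²π²/1.55².
First three modes:
  n=1: λ₁ = 3.86π²/1.55² ≈ 15.857
  n=2: λ₂ = 15.44π²/1.55² ≈ 63.428 (4× faster decay)
  n=3: λ₃ = 34.74π²/1.55² ≈ 142.714 (9× faster decay)
As t → ∞, higher modes decay exponentially faster. The n=1 mode dominates: θ ~ c₁ sin(πx/1.55) e^{-λ₁t}.
Decay rate: λ₁ = 3.86π²/1.55² ≈ 15.857.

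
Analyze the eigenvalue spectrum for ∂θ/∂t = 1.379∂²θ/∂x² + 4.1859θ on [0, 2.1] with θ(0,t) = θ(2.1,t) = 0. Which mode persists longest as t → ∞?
Eigenvalues: λₙ = 1.379n²π²/2.1² - 4.1859.
First three modes:
  n=1: λ₁ = 1.379π²/2.1² - 4.1859 ≈ -1.1
  n=2: λ₂ = 5.516π²/2.1² - 4.1859 ≈ 8.159
  n=3: λ₃ = 12.411π²/2.1² - 4.1859 ≈ 23.59
Since 1.379π²/2.1² ≈ 3.086 < 4.1859, λ₁ < 0.
The n=1 mode grows fastest (−λₙ is largest for n=1) → dominates.
Asymptotic: θ ~ c₁ sin(πx/2.1) e^{1.1t} (exponential growth at rate −λ₁ ≈ 1.1).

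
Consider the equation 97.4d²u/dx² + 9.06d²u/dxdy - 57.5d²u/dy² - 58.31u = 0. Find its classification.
Hyperbolic. (A = 97.4, B = 9.06, C = -57.5 gives B² - 4AC = 22484.0836.)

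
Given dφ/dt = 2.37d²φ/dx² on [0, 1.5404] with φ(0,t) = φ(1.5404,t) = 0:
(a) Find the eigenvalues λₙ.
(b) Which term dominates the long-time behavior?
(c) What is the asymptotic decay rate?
Eigenvalues: λₙ = 2.37n²π²/1.5404².
First three modes:
  n=1: λ₁ = 2.37π²/1.5404² ≈ 9.858
  n=2: λ₂ = 9.48π²/1.5404² ≈ 39.431 (4× faster decay)
  n=3: λ₃ = 21.33π²/1.5404² ≈ 88.72 (9× faster decay)
As t → ∞, higher modes decay exponentially faster. The n=1 mode dominates: φ ~ c₁ sin(πx/1.5404) e^{-λ₁t}.
Decay rate: λ₁ = 2.37π²/1.5404² ≈ 9.858.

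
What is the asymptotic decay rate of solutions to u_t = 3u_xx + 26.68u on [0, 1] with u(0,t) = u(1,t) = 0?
Eigenvalues: λₙ = 3n²π²/1² - 26.68.
First three modes:
  n=1: λ₁ = 3π² - 26.68 ≈ 2.929
  n=2: λ₂ = 12π² - 26.68 ≈ 91.755
  n=3: λ₃ = 27π² - 26.68 ≈ 239.799
Since 3π² ≈ 29.609 > 26.68, all λₙ > 0.
The n=1 mode decays slowest → dominates as t → ∞.
Asymptotic: u ~ c₁ sin(πx/1) e^{-λ₁t} with decay rate λ₁ ≈ 2.929.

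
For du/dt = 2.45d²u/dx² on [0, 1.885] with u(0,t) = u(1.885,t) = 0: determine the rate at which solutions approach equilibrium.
Eigenvalues: λₙ = 2.45n²π²/1.885².
First three modes:
  n=1: λ₁ = 2.45π²/1.885² ≈ 6.805
  n=2: λ₂ = 9.8π²/1.885² ≈ 27.221 (4× faster decay)
  n=3: λ₃ = 22.05π²/1.885² ≈ 61.247 (9× faster decay)
As t → ∞, higher modes decay exponentially faster. The n=1 mode dominates: u ~ c₁ sin(πx/1.885) e^{-λ₁t}.
Decay rate: λ₁ = 2.45π²/1.885² ≈ 6.805.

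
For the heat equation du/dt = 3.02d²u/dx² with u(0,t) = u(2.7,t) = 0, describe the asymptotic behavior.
u → 0. Heat diffuses out through both boundaries.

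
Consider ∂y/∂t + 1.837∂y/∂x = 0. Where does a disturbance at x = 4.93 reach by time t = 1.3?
At x = 7.3181. The characteristic carries data from (4.93, 0) to (7.3181, 1.3).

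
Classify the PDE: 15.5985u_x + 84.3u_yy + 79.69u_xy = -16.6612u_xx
Rewriting in standard form: 16.6612u_xx + 79.69u_xy + 84.3u_yy + 15.5985u_x = 0. A = 16.6612, B = 79.69, C = 84.3. Discriminant B² - 4AC = 732.33946. Since 732.33946 > 0, hyperbolic.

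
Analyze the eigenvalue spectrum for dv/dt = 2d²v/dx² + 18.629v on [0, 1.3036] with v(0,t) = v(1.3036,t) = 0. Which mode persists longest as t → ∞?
Eigenvalues: λₙ = 2n²π²/1.3036² - 18.629.
First three modes:
  n=1: λ₁ = 2π²/1.3036² - 18.629 ≈ -7.013
  n=2: λ₂ = 8π²/1.3036² - 18.629 ≈ 27.833
  n=3: λ₃ = 18π²/1.3036² - 18.629 ≈ 85.911
Since 2π²/1.3036² ≈ 11.616 < 18.629, λ₁ < 0.
The n=1 mode grows fastest (−λₙ is largest for n=1) → dominates.
Asymptotic: v ~ c₁ sin(πx/1.3036) e^{7.013t} (exponential growth at rate −λ₁ ≈ 7.013).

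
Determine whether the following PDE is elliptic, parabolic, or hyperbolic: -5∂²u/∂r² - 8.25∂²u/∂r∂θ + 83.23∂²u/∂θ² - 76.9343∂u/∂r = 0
Coefficients: A = -5, B = -8.25, C = 83.23. B² - 4AC = 1732.6625, which is positive, so the equation is hyperbolic.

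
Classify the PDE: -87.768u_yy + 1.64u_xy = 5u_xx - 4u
Rewriting in standard form: -5u_xx + 1.64u_xy - 87.768u_yy + 4u = 0. A = -5, B = 1.64, C = -87.768. Discriminant B² - 4AC = -1752.6704. Since -1752.6704 < 0, elliptic.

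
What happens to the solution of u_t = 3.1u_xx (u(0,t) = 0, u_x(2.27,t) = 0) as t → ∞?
u → 0. Heat escapes through the Dirichlet boundary.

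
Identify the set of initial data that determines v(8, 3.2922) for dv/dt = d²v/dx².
The entire real line. The heat equation has infinite propagation speed: any initial disturbance instantly affects all points (though exponentially small far away).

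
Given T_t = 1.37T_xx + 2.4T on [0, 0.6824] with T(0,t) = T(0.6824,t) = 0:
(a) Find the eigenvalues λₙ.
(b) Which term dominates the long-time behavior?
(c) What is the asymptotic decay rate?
Eigenvalues: λₙ = 1.37n²π²/0.6824² - 2.4.
First three modes:
  n=1: λ₁ = 1.37π²/0.6824² - 2.4 ≈ 26.636
  n=2: λ₂ = 5.48π²/0.6824² - 2.4 ≈ 113.745
  n=3: λ₃ = 12.33π²/0.6824² - 2.4 ≈ 258.927
Since 1.37π²/0.6824² ≈ 29.036 > 2.4, all λₙ > 0.
The n=1 mode decays slowest → dominates as t → ∞.
Asymptotic: T ~ c₁ sin(πx/0.6824) e^{-λ₁t} with decay rate λ₁ ≈ 26.636.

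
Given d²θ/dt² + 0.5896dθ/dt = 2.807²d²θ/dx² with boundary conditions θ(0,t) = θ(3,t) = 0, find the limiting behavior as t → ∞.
θ → 0. Damping (γ=0.5896) dissipates energy; oscillations decay exponentially.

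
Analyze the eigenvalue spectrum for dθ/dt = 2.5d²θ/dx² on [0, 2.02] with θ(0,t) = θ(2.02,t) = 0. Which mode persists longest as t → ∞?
Eigenvalues: λₙ = 2.5n²π²/2.02².
First three modes:
  n=1: λ₁ = 2.5π²/2.02² ≈ 6.047
  n=2: λ₂ = 10π²/2.02² ≈ 24.188 (4× faster decay)
  n=3: λ₃ = 22.5π²/2.02² ≈ 54.423 (9× faster decay)
As t → ∞, higher modes decay exponentially faster. The n=1 mode dominates: θ ~ c₁ sin(πx/2.02) e^{-λ₁t}.
Decay rate: λ₁ = 2.5π²/2.02² ≈ 6.047.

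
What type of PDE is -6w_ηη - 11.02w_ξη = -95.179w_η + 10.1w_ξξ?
Rewriting in standard form: -10.1w_ξξ - 11.02w_ξη - 6w_ηη + 95.179w_η = 0. With A = -10.1, B = -11.02, C = -6, the discriminant is -120.9596. This is an elliptic PDE.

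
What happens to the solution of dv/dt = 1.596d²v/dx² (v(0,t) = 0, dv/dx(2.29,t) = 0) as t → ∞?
v → 0. Heat escapes through the Dirichlet boundary.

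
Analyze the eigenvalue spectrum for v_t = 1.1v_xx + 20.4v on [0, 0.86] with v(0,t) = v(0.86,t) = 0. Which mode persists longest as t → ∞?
Eigenvalues: λₙ = 1.1n²π²/0.86² - 20.4.
First three modes:
  n=1: λ₁ = 1.1π²/0.86² - 20.4 ≈ -5.721
  n=2: λ₂ = 4.4π²/0.86² - 20.4 ≈ 38.316
  n=3: λ₃ = 9.9π²/0.86² - 20.4 ≈ 111.711
Since 1.1π²/0.86² ≈ 14.679 < 20.4, λ₁ < 0.
The n=1 mode grows fastest (−λₙ is largest for n=1) → dominates.
Asymptotic: v ~ c₁ sin(πx/0.86) e^{5.721t} (exponential growth at rate −λ₁ ≈ 5.721).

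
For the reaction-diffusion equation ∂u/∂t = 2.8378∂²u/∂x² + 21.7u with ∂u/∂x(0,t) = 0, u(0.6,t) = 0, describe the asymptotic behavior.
u grows unboundedly. Reaction dominates diffusion (r=21.7 > κπ²/(4L²)≈19.45); solution grows exponentially.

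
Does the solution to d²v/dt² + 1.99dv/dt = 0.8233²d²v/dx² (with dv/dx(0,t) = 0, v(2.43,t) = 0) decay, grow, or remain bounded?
v → 0. Damping (γ=1.99) dissipates energy; oscillations decay exponentially.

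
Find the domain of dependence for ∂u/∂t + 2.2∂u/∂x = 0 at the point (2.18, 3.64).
A single point: x = -5.828. The characteristic through (2.18, 3.64) is x - 2.2t = const, so x = 2.18 - 2.2·3.64 = -5.828.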